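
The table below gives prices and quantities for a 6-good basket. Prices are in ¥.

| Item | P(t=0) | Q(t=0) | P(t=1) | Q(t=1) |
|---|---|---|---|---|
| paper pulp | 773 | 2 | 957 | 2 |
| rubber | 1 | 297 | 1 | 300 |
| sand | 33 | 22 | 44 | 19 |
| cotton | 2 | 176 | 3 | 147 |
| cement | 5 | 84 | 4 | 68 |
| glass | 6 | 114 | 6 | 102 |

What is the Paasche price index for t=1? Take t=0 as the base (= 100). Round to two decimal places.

117.64

Paasche price index uses current-period quantities as weights.
ΣP(t=1)·Q(t=1) = 957×2 + 1×300 + 44×19 + 3×147 + 4×68 + 6×102 = 1914 + 300 + 836 + 441 + 272 + 612 = 4375
ΣP(t=0)·Q(t=1) = 773×2 + 1×300 + 33×19 + 2×147 + 5×68 + 6×102 = 1546 + 300 + 627 + 294 + 340 + 612 = 3719
Index = 4375 / 3719 × 100 = 117.6392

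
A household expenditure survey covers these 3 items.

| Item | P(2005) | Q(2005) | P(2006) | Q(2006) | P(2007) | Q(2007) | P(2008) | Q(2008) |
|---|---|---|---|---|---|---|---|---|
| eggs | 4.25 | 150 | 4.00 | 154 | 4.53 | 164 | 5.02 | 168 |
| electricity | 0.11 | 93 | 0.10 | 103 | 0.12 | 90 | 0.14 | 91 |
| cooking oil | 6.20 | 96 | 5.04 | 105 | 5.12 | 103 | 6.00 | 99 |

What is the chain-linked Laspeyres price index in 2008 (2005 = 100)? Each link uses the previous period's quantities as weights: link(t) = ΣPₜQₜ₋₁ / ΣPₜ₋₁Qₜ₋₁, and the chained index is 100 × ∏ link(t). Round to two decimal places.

107.77

Link 2005→2006:
ΣP(2006)Q(2005) = 4.00×150 + 0.10×93 + 5.04×96 = 600 + 9.3 + 483.84 = 1093.14
ΣP(2005)Q(2005) = 4.25×150 + 0.11×93 + 6.20×96 = 637.5 + 10.23 + 595.2 = 1242.93
link = 1093.14/1242.93 = 0.879486
Link 2006→2007:
ΣP(2007)Q(2006) = 4.53×154 + 0.12×103 + 5.12×105 = 697.62 + 12.36 + 537.6 = 1247.58
ΣP(2006)Q(2006) = 4.00×154 + 0.10×103 + 5.04×105 = 616 + 10.3 + 529.2 = 1155.5
link = 1247.58/1155.5 = 1.079688
Link 2007→2008:
ΣP(2008)Q(2007) = 5.02×164 + 0.14×90 + 6.00×103 = 823.28 + 12.6 + 618 = 1453.88
ΣP(2007)Q(2007) = 4.53×164 + 0.12×90 + 5.12×103 = 742.92 + 10.8 + 527.36 = 1281.08
link = 1453.88/1281.08 = 1.134886
Chained index = 100 × 0.879486 × 1.079688 × 1.134886 = 107.7655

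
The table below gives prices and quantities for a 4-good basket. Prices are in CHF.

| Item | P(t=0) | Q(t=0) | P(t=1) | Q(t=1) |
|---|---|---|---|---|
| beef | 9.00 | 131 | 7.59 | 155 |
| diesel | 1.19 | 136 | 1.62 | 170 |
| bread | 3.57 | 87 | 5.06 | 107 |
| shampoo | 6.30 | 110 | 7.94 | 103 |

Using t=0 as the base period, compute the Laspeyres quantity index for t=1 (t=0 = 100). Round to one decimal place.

Laspeyres quantity index uses base-period prices as weights.
ΣP(t=0)·Q(t=1) = 9.00×155 + 1.19×170 + 3.57×107 + 6.30×103 = 1395 + 202.3 + 381.99 + 648.9 = 2628.19
ΣP(t=0)·Q(t=0) = 9.00×131 + 1.19×136 + 3.57×87 + 6.30×110 = 1179 + 161.84 + 310.59 + 693 = 2344.43
Index = 2628.19 / 2344.43 × 100 = 112.1036

112.1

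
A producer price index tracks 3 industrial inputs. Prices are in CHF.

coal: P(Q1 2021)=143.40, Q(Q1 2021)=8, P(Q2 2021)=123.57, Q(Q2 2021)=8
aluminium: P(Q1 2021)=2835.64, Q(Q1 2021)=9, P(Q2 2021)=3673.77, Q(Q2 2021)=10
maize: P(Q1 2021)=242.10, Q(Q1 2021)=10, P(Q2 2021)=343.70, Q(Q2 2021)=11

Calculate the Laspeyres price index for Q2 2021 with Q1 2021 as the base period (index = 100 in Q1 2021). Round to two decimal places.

Laspeyres price index uses base-period quantities as weights.
ΣP(Q2 2021)·Q(Q1 2021) = 123.57×8 + 3673.77×9 + 343.70×10 = 988.56 + 33063.93 + 3437 = 37489.49
ΣP(Q1 2021)·Q(Q1 2021) = 143.40×8 + 2835.64×9 + 242.10×10 = 1147.2 + 25520.76 + 2421 = 29088.96
Index = 37489.49 / 29088.96 × 100 = 128.8788

128.88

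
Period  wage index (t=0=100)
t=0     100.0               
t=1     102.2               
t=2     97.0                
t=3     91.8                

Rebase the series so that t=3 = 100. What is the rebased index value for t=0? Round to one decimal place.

Rebased(t=0) = 100.0 / 91.8 × 100 = 108.9325

108.9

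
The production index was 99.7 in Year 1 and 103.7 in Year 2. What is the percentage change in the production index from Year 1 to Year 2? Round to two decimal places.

Change = (103.7 − 99.7) / 99.7 × 100
       = 4.0 / 99.7 × 100 = 4.0120%

4.01%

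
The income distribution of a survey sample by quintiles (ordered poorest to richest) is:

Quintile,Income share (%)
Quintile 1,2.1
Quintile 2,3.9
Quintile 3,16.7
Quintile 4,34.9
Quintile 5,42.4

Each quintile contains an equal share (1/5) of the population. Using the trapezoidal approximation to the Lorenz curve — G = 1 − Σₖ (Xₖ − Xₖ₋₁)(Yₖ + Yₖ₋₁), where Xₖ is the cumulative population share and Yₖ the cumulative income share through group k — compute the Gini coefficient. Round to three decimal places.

Cumulative income shares Yₖ: 0.0210, 0.0600, 0.2270, 0.5760, 1.0000
Σ (Xₖ−Xₖ₋₁)(Yₖ+Yₖ₋₁) = (1/5)(0.0210+0.0000) + (1/5)(0.0600+0.0210) + (1/5)(0.2270+0.0600) + (1/5)(0.5760+0.2270) + (1/5)(1.0000+0.5760)
  = 0.0042 + 0.0162 + 0.0574 + 0.1606 + 0.3152 = 0.5536
G = 1 − 0.5536 = 0.4464

0.446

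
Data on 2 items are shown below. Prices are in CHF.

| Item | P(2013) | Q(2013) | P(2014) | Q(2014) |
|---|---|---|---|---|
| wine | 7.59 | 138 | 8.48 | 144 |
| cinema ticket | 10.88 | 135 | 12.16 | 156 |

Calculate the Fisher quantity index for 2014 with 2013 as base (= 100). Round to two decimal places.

110.89

Laspeyres component (base-period weights):
ΣP(2013)Q(2014) = 7.59×144 + 10.88×156 = 1092.96 + 1697.28 = 2790.24
ΣP(2013)Q(2013) = 7.59×138 + 10.88×135 = 1047.42 + 1468.8 = 2516.22
L = 2790.24 / 2516.22 × 100 = 110.8901
Paasche component (current-period weights):
ΣP(2014)Q(2014) = 8.48×144 + 12.16×156 = 1221.12 + 1896.96 = 3118.08
ΣP(2014)Q(2013) = 8.48×138 + 12.16×135 = 1170.24 + 1641.6 = 2811.84
P = 3118.08 / 2811.84 × 100 = 110.8911
Fisher = √(L × P) = √(110.8901 × 110.8911) = 110.8906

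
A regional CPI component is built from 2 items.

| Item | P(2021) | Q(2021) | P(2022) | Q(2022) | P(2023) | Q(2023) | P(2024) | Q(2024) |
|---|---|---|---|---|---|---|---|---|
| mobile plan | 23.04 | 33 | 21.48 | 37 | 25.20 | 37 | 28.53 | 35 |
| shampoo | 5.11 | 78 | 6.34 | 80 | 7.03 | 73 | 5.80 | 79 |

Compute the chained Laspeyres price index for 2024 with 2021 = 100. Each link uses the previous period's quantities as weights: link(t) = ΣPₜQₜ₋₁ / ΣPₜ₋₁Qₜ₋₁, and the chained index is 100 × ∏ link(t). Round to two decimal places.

Link 2021→2022:
ΣP(2022)Q(2021) = 21.48×33 + 6.34×78 = 708.84 + 494.52 = 1203.36
ΣP(2021)Q(2021) = 23.04×33 + 5.11×78 = 760.32 + 398.58 = 1158.9
link = 1203.36/1158.9 = 1.038364
Link 2022→2023:
ΣP(2023)Q(2022) = 25.20×37 + 7.03×80 = 932.4 + 562.4 = 1494.8
ΣP(2022)Q(2022) = 21.48×37 + 6.34×80 = 794.76 + 507.2 = 1301.96
link = 1494.8/1301.96 = 1.148115
Link 2023→2024:
ΣP(2024)Q(2023) = 28.53×37 + 5.80×73 = 1055.61 + 423.4 = 1479.01
ΣP(2023)Q(2023) = 25.20×37 + 7.03×73 = 932.4 + 513.19 = 1445.59
link = 1479.01/1445.59 = 1.023119
Chained index = 100 × 1.038364 × 1.148115 × 1.023119 = 121.9722

121.97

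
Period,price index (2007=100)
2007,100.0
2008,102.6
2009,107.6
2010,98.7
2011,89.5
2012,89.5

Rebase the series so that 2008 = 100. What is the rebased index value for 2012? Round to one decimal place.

Rebased(2012) = 89.5 / 102.6 × 100 = 87.2320

87.2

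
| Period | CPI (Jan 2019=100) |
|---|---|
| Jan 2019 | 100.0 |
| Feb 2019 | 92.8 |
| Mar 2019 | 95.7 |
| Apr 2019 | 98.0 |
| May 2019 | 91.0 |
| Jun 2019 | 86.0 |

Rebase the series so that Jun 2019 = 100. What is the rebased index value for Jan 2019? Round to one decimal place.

Rebased(Jan 2019) = 100.0 / 86.0 × 100 = 116.2791

116.3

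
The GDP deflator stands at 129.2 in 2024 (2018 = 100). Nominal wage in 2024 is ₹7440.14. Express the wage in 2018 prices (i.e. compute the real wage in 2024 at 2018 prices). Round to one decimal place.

5758.6

Real = Nominal ÷ (Index/100) = 7440.14 ÷ (129.2/100)
     = 7440.14 ÷ 1.292 = 5758.6223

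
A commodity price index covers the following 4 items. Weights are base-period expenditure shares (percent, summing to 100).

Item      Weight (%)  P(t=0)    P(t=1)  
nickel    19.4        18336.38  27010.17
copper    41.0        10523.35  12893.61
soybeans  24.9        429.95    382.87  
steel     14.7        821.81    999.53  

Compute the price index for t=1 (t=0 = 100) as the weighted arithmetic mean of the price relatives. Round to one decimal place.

118.9

nickel: 19.4 × (27010.17/18336.38) = 19.4 × 1.473037 = 28.5769
copper: 41.0 × (12893.61/10523.35) = 41.0 × 1.225238 = 50.2348
soybeans: 24.9 × (382.87/429.95) = 24.9 × 0.890499 = 22.1734
steel: 14.7 × (999.53/821.81) = 14.7 × 1.216254 = 17.8789
Index = Σ wᵢ·(p₁ᵢ/p₀ᵢ) = 28.5769 + 50.2348 + 22.1734 + 17.8789 = 118.8640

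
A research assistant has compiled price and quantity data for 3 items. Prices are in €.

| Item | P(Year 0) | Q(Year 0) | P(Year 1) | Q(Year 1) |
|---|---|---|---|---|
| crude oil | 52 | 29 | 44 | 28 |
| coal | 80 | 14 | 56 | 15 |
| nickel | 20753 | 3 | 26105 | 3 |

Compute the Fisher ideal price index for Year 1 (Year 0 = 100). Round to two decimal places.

123.85

Laspeyres component (base-period weights):
ΣP(Year 1)Q(Year 0) = 44×29 + 56×14 + 26105×3 = 1276 + 784 + 78315 = 80375
ΣP(Year 0)Q(Year 0) = 52×29 + 80×14 + 20753×3 = 1508 + 1120 + 62259 = 64887
L = 80375 / 64887 × 100 = 123.8692
Paasche component (current-period weights):
ΣP(Year 1)Q(Year 1) = 44×28 + 56×15 + 26105×3 = 1232 + 840 + 78315 = 80387
ΣP(Year 0)Q(Year 1) = 52×28 + 80×15 + 20753×3 = 1456 + 1200 + 62259 = 64915
P = 80387 / 64915 × 100 = 123.8342
Fisher = √(L × P) = √(123.8692 × 123.8342) = 123.8517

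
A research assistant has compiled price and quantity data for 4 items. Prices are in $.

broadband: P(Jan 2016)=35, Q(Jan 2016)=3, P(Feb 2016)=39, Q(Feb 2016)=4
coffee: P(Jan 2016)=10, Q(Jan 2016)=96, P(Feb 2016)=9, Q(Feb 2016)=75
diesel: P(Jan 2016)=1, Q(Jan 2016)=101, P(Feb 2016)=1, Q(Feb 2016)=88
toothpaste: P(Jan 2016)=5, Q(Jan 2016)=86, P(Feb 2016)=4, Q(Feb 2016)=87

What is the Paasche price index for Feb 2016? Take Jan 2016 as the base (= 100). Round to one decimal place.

Paasche price index uses current-period quantities as weights.
ΣP(Feb 2016)·Q(Feb 2016) = 39×4 + 9×75 + 1×88 + 4×87 = 156 + 675 + 88 + 348 = 1267
ΣP(Jan 2016)·Q(Feb 2016) = 35×4 + 10×75 + 1×88 + 5×87 = 140 + 750 + 88 + 435 = 1413
Index = 1267 / 1413 × 100 = 89.6674

89.7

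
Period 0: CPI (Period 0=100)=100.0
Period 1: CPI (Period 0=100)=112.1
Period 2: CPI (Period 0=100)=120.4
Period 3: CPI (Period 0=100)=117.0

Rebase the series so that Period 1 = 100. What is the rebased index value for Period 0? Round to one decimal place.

Rebased(Period 0) = 100.0 / 112.1 × 100 = 89.2061

89.2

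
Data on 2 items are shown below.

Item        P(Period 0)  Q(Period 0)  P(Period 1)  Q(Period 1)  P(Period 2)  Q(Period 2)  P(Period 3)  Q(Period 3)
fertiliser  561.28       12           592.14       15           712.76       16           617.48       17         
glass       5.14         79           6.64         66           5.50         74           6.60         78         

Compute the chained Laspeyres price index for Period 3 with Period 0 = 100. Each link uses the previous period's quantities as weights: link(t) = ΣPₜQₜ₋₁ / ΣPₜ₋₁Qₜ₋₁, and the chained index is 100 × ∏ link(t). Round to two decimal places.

Link Period 0→Period 1:
ΣP(Period 1)Q(Period 0) = 592.14×12 + 6.64×79 = 7105.68 + 524.56 = 7630.24
ΣP(Period 0)Q(Period 0) = 561.28×12 + 5.14×79 = 6735.36 + 406.06 = 7141.42
link = 7630.24/7141.42 = 1.068449
Link Period 1→Period 2:
ΣP(Period 2)Q(Period 1) = 712.76×15 + 5.50×66 = 10691.4 + 363 = 11054.4
ΣP(Period 1)Q(Period 1) = 592.14×15 + 6.64×66 = 8882.1 + 438.24 = 9320.34
link = 11054.4/9320.34 = 1.186051
Link Period 2→Period 3:
ΣP(Period 3)Q(Period 2) = 617.48×16 + 6.60×74 = 9879.68 + 488.4 = 10368.08
ΣP(Period 2)Q(Period 2) = 712.76×16 + 5.50×74 = 11404.16 + 407 = 11811.16
link = 10368.08/11811.16 = 0.877821
Chained index = 100 × 1.068449 × 1.186051 × 0.877821 = 111.2405

111.24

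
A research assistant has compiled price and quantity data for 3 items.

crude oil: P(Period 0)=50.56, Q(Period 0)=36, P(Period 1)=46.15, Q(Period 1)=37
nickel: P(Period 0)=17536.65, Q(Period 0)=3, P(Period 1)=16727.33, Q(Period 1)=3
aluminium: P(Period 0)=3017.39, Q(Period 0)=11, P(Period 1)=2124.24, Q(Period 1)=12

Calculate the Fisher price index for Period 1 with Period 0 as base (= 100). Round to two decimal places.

Laspeyres component (base-period weights):
ΣP(Period 1)Q(Period 0) = 46.15×36 + 16727.33×3 + 2124.24×11 = 1661.4 + 50181.99 + 23366.64 = 75210.03
ΣP(Period 0)Q(Period 0) = 50.56×36 + 17536.65×3 + 3017.39×11 = 1820.16 + 52609.95 + 33191.29 = 87621.4
L = 75210.03 / 87621.4 × 100 = 85.8352
Paasche component (current-period weights):
ΣP(Period 1)Q(Period 1) = 46.15×37 + 16727.33×3 + 2124.24×12 = 1707.55 + 50181.99 + 25490.88 = 77380.42
ΣP(Period 0)Q(Period 1) = 50.56×37 + 17536.65×3 + 3017.39×12 = 1870.72 + 52609.95 + 36208.68 = 90689.35
P = 77380.42 / 90689.35 × 100 = 85.3247
Fisher = √(L × P) = √(85.8352 × 85.3247) = 85.5796

85.58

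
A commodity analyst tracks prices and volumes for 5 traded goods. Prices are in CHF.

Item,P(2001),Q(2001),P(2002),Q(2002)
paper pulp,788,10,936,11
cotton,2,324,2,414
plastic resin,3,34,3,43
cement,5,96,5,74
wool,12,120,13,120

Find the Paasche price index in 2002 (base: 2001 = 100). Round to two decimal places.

Paasche price index uses current-period quantities as weights.
ΣP(2002)·Q(2002) = 936×11 + 2×414 + 3×43 + 5×74 + 13×120 = 10296 + 828 + 129 + 370 + 1560 = 13183
ΣP(2001)·Q(2002) = 788×11 + 2×414 + 3×43 + 5×74 + 12×120 = 8668 + 828 + 129 + 370 + 1440 = 11435
Index = 13183 / 11435 × 100 = 115.2864

115.29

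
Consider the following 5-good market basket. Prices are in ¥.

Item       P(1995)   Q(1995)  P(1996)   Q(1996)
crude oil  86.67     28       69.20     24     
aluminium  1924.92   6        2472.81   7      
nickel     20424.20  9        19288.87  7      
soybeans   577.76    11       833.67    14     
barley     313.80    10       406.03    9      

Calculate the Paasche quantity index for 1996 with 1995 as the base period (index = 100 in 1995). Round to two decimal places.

Paasche quantity index uses current-period prices as weights.
ΣP(1996)·Q(1996) = 69.20×24 + 2472.81×7 + 19288.87×7 + 833.67×14 + 406.03×9 = 1660.8 + 17309.67 + 135022.09 + 11671.38 + 3654.27 = 169318.21
ΣP(1996)·Q(1995) = 69.20×28 + 2472.81×6 + 19288.87×9 + 833.67×11 + 406.03×10 = 1937.6 + 14836.86 + 173599.83 + 9170.37 + 4060.3 = 203604.96
Index = 169318.21 / 203604.96 × 100 = 83.1602

83.16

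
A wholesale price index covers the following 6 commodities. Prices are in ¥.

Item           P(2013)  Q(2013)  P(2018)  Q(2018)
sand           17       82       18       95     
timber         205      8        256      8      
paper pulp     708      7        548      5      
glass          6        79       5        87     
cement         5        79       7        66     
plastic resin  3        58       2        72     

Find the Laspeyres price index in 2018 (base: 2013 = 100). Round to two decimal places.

Laspeyres price index uses base-period quantities as weights.
ΣP(2018)·Q(2013) = 18×82 + 256×8 + 548×7 + 5×79 + 7×79 + 2×58 = 1476 + 2048 + 3836 + 395 + 553 + 116 = 8424
ΣP(2013)·Q(2013) = 17×82 + 205×8 + 708×7 + 6×79 + 5×79 + 3×58 = 1394 + 1640 + 4956 + 474 + 395 + 174 = 9033
Index = 8424 / 9033 × 100 = 93.2581

93.26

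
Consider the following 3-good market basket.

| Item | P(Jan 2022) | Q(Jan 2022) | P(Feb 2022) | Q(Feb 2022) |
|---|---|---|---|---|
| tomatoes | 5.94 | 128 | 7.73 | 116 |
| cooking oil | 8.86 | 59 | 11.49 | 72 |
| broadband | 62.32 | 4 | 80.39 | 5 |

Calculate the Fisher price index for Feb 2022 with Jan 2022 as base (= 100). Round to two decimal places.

129.77

Laspeyres component (base-period weights):
ΣP(Feb 2022)Q(Jan 2022) = 7.73×128 + 11.49×59 + 80.39×4 = 989.44 + 677.91 + 321.56 = 1988.91
ΣP(Jan 2022)Q(Jan 2022) = 5.94×128 + 8.86×59 + 62.32×4 = 760.32 + 522.74 + 249.28 = 1532.34
L = 1988.91 / 1532.34 × 100 = 129.7956
Paasche component (current-period weights):
ΣP(Feb 2022)Q(Feb 2022) = 7.73×116 + 11.49×72 + 80.39×5 = 896.68 + 827.28 + 401.95 = 2125.91
ΣP(Jan 2022)Q(Feb 2022) = 5.94×116 + 8.86×72 + 62.32×5 = 689.04 + 637.92 + 311.6 = 1638.56
P = 2125.91 / 1638.56 × 100 = 129.7426
Fisher = √(L × P) = √(129.7956 × 129.7426) = 129.7691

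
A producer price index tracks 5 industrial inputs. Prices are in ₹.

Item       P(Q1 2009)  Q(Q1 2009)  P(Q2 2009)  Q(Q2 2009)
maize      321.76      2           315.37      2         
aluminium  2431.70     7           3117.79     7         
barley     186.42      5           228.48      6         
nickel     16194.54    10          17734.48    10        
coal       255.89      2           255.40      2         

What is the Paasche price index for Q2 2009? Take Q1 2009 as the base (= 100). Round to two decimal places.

Paasche price index uses current-period quantities as weights.
ΣP(Q2 2009)·Q(Q2 2009) = 315.37×2 + 3117.79×7 + 228.48×6 + 17734.48×10 + 255.40×2 = 630.74 + 21824.53 + 1370.88 + 177344.8 + 510.8 = 201681.75
ΣP(Q1 2009)·Q(Q2 2009) = 321.76×2 + 2431.70×7 + 186.42×6 + 16194.54×10 + 255.89×2 = 643.52 + 17021.9 + 1118.52 + 161945.4 + 511.78 = 181241.12
Index = 201681.75 / 181241.12 × 100 = 111.2781

111.28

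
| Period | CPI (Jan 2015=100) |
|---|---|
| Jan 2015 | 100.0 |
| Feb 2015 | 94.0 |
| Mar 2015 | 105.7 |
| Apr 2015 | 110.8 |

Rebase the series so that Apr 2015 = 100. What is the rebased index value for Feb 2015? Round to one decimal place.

Rebased(Feb 2015) = 94.0 / 110.8 × 100 = 84.8375

84.8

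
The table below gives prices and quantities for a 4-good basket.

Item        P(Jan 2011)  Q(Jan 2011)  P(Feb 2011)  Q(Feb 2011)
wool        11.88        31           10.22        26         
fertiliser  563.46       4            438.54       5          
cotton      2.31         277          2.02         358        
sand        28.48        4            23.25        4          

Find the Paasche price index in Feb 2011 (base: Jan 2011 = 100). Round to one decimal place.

80.5

Paasche price index uses current-period quantities as weights.
ΣP(Feb 2011)·Q(Feb 2011) = 10.22×26 + 438.54×5 + 2.02×358 + 23.25×4 = 265.72 + 2192.7 + 723.16 + 93 = 3274.58
ΣP(Jan 2011)·Q(Feb 2011) = 11.88×26 + 563.46×5 + 2.31×358 + 28.48×4 = 308.88 + 2817.3 + 826.98 + 113.92 = 4067.08
Index = 3274.58 / 4067.08 × 100 = 80.5143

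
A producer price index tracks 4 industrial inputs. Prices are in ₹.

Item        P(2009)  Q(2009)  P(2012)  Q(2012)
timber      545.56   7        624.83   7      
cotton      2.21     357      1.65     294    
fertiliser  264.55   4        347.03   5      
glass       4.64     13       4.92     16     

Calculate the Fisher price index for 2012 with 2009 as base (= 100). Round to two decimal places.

112.89

Laspeyres component (base-period weights):
ΣP(2012)Q(2009) = 624.83×7 + 1.65×357 + 347.03×4 + 4.92×13 = 4373.81 + 589.05 + 1388.12 + 63.96 = 6414.94
ΣP(2009)Q(2009) = 545.56×7 + 2.21×357 + 264.55×4 + 4.64×13 = 3818.92 + 788.97 + 1058.2 + 60.32 = 5726.41
L = 6414.94 / 5726.41 × 100 = 112.0238
Paasche component (current-period weights):
ΣP(2012)Q(2012) = 624.83×7 + 1.65×294 + 347.03×5 + 4.92×16 = 4373.81 + 485.1 + 1735.15 + 78.72 = 6672.78
ΣP(2009)Q(2012) = 545.56×7 + 2.21×294 + 264.55×5 + 4.64×16 = 3818.92 + 649.74 + 1322.75 + 74.24 = 5865.65
P = 6672.78 / 5865.65 × 100 = 113.7603
Fisher = √(L × P) = √(112.0238 × 113.7603) = 112.8887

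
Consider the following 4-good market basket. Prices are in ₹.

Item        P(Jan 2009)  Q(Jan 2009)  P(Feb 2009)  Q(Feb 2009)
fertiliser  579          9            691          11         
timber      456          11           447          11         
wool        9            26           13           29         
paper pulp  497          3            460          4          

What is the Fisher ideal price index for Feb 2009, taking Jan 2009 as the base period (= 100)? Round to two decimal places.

107.81

Laspeyres component (base-period weights):
ΣP(Feb 2009)Q(Jan 2009) = 691×9 + 447×11 + 13×26 + 460×3 = 6219 + 4917 + 338 + 1380 = 12854
ΣP(Jan 2009)Q(Jan 2009) = 579×9 + 456×11 + 9×26 + 497×3 = 5211 + 5016 + 234 + 1491 = 11952
L = 12854 / 11952 × 100 = 107.5469
Paasche component (current-period weights):
ΣP(Feb 2009)Q(Feb 2009) = 691×11 + 447×11 + 13×29 + 460×4 = 7601 + 4917 + 377 + 1840 = 14735
ΣP(Jan 2009)Q(Feb 2009) = 579×11 + 456×11 + 9×29 + 497×4 = 6369 + 5016 + 261 + 1988 = 13634
P = 14735 / 13634 × 100 = 108.0754
Fisher = √(L × P) = √(107.5469 × 108.0754) = 107.8108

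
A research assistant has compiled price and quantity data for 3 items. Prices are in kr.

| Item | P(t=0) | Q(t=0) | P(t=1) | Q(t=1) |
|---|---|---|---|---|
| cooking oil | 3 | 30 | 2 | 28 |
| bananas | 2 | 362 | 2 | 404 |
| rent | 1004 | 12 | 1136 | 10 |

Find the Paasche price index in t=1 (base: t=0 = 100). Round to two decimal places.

Paasche price index uses current-period quantities as weights.
ΣP(t=1)·Q(t=1) = 2×28 + 2×404 + 1136×10 = 56 + 808 + 11360 = 12224
ΣP(t=0)·Q(t=1) = 3×28 + 2×404 + 1004×10 = 84 + 808 + 10040 = 10932
Index = 12224 / 10932 × 100 = 111.8185

111.82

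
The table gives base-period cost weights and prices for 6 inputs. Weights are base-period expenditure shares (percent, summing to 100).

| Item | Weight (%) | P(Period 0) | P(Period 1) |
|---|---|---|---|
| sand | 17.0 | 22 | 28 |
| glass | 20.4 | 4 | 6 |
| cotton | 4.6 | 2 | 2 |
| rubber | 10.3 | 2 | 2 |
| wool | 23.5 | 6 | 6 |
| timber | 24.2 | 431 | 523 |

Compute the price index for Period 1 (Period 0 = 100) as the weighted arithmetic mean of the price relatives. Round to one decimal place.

120.0

sand: 17.0 × (28/22) = 17.0 × 1.272727 = 21.6364
glass: 20.4 × (6/4) = 20.4 × 1.500000 = 30.6000
cotton: 4.6 × (2/2) = 4.6 × 1.000000 = 4.6000
rubber: 10.3 × (2/2) = 10.3 × 1.000000 = 10.3000
wool: 23.5 × (6/6) = 23.5 × 1.000000 = 23.5000
timber: 24.2 × (523/431) = 24.2 × 1.213457 = 29.3657
Index = Σ wᵢ·(p₁ᵢ/p₀ᵢ) = 21.6364 + 30.6000 + 4.6000 + 10.3000 + 23.5000 + 29.3657 = 120.0020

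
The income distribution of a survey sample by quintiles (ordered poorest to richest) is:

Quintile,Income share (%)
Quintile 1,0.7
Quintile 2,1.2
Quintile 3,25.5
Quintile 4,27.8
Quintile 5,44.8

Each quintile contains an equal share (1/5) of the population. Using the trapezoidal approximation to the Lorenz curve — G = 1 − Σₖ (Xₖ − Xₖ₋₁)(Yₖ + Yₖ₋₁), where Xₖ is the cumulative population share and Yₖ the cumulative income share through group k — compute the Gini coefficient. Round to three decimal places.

0.459

Cumulative income shares Yₖ: 0.0070, 0.0190, 0.2740, 0.5520, 1.0000
Σ (Xₖ−Xₖ₋₁)(Yₖ+Yₖ₋₁) = (1/5)(0.0070+0.0000) + (1/5)(0.0190+0.0070) + (1/5)(0.2740+0.0190) + (1/5)(0.5520+0.2740) + (1/5)(1.0000+0.5520)
  = 0.0014 + 0.0052 + 0.0586 + 0.1652 + 0.3104 = 0.5408
G = 1 − 0.5408 = 0.4592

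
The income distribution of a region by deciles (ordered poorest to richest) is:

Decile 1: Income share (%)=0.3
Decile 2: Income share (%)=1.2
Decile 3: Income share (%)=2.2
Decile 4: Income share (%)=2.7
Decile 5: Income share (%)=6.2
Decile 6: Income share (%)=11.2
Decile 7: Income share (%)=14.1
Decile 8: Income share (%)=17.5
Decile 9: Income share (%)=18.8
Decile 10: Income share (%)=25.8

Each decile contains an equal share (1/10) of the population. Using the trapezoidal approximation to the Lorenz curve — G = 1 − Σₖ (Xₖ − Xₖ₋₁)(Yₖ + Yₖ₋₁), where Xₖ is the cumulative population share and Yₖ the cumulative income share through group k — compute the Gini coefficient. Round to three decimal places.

0.468

Cumulative income shares Yₖ: 0.0030, 0.0150, 0.0370, 0.0640, 0.1260, 0.2380, 0.3790, 0.5540, 0.7420, 1.0000
Σ (Xₖ−Xₖ₋₁)(Yₖ+Yₖ₋₁) = (1/10)(0.0030+0.0000) + (1/10)(0.0150+0.0030) + (1/10)(0.0370+0.0150) + (1/10)(0.0640+0.0370) + (1/10)(0.1260+0.0640) + (1/10)(0.2380+0.1260) + (1/10)(0.3790+0.2380) + (1/10)(0.5540+0.3790) + (1/10)(0.7420+0.5540) + (1/10)(1.0000+0.7420)
  = 0.0003 + 0.0018 + 0.0052 + 0.0101 + 0.0190 + 0.0364 + 0.0617 + 0.0933 + 0.1296 + 0.1742 = 0.5316
G = 1 − 0.5316 = 0.4684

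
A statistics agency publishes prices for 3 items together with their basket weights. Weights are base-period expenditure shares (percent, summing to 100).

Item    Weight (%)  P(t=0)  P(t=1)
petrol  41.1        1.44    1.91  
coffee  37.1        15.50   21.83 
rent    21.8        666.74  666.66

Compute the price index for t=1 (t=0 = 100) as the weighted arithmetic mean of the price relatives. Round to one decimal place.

petrol: 41.1 × (1.91/1.44) = 41.1 × 1.326389 = 54.5146
coffee: 37.1 × (21.83/15.50) = 37.1 × 1.408387 = 52.2512
rent: 21.8 × (666.66/666.74) = 21.8 × 0.999880 = 21.7974
Index = Σ wᵢ·(p₁ᵢ/p₀ᵢ) = 54.5146 + 52.2512 + 21.7974 = 128.5631

128.6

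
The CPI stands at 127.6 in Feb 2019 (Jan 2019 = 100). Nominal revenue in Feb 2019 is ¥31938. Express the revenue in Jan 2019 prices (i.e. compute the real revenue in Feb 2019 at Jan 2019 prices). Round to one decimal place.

25029.8

Real = Nominal ÷ (Index/100) = 31938 ÷ (127.6/100)
     = 31938 ÷ 1.276 = 25029.7806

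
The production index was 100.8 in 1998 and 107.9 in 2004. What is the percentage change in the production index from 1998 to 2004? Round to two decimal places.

7.04%

Change = (107.9 − 100.8) / 100.8 × 100
       = 7.1 / 100.8 × 100 = 7.0437%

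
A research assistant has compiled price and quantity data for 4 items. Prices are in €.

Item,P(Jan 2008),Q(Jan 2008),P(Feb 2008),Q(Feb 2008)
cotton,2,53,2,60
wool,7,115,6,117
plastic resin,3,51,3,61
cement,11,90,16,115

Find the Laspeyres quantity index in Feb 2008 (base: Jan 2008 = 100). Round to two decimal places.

Laspeyres quantity index uses base-period prices as weights.
ΣP(Jan 2008)·Q(Feb 2008) = 2×60 + 7×117 + 3×61 + 11×115 = 120 + 819 + 183 + 1265 = 2387
ΣP(Jan 2008)·Q(Jan 2008) = 2×53 + 7×115 + 3×51 + 11×90 = 106 + 805 + 153 + 990 = 2054
Index = 2387 / 2054 × 100 = 116.2123

116.21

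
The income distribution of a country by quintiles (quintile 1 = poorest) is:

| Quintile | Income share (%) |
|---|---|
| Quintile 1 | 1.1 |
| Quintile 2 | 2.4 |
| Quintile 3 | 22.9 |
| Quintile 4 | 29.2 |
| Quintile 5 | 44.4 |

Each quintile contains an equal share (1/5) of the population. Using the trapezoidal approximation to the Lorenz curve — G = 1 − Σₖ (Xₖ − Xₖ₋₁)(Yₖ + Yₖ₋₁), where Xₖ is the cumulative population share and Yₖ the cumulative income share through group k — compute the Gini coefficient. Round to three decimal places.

0.454

Cumulative income shares Yₖ: 0.0110, 0.0350, 0.2640, 0.5560, 1.0000
Σ (Xₖ−Xₖ₋₁)(Yₖ+Yₖ₋₁) = (1/5)(0.0110+0.0000) + (1/5)(0.0350+0.0110) + (1/5)(0.2640+0.0350) + (1/5)(0.5560+0.2640) + (1/5)(1.0000+0.5560)
  = 0.0022 + 0.0092 + 0.0598 + 0.1640 + 0.3112 = 0.5464
G = 1 − 0.5464 = 0.4536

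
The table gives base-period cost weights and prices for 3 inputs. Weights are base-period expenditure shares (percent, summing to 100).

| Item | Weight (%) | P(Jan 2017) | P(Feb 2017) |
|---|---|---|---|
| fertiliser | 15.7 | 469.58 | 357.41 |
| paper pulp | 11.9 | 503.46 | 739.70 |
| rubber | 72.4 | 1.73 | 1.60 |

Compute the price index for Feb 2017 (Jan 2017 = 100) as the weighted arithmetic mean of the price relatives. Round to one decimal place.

fertiliser: 15.7 × (357.41/469.58) = 15.7 × 0.761127 = 11.9497
paper pulp: 11.9 × (739.70/503.46) = 11.9 × 1.469233 = 17.4839
rubber: 72.4 × (1.60/1.73) = 72.4 × 0.924855 = 66.9595
Index = Σ wᵢ·(p₁ᵢ/p₀ᵢ) = 11.9497 + 17.4839 + 66.9595 = 96.3931

96.4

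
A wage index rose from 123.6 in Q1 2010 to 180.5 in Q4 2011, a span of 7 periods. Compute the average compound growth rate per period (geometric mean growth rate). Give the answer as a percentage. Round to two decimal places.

5.56%

Growth factor = (180.5/123.6)^(1/7) = (1.460356)^(1/7) = 1.055587
Growth rate = 1.055587 − 1 = 0.055587 = 5.5587%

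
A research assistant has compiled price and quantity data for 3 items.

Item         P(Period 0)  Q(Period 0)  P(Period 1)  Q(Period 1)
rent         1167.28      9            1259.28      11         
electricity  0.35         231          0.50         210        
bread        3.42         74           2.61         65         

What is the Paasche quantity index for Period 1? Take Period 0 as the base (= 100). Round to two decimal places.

Paasche quantity index uses current-period prices as weights.
ΣP(Period 1)·Q(Period 1) = 1259.28×11 + 0.50×210 + 2.61×65 = 13852.08 + 105 + 169.65 = 14126.73
ΣP(Period 1)·Q(Period 0) = 1259.28×9 + 0.50×231 + 2.61×74 = 11333.52 + 115.5 + 193.14 = 11642.16
Index = 14126.73 / 11642.16 × 100 = 121.3411

121.34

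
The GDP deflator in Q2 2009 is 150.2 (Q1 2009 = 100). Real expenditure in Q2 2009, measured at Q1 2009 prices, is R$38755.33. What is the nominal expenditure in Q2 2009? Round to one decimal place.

58210.5

Nominal = Real × (Index/100) = 38755.33 × (150.2/100)
        = 38755.33 × 1.502 = 58210.5057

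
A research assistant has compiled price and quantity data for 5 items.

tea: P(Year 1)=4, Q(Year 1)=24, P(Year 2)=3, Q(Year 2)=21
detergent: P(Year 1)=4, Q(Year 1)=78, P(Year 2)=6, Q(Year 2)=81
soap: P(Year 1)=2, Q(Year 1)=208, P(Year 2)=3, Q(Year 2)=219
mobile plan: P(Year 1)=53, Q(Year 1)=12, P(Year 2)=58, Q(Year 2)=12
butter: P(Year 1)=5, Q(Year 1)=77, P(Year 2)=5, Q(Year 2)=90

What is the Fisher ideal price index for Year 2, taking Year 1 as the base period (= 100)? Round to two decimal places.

121.71

Laspeyres component (base-period weights):
ΣP(Year 2)Q(Year 1) = 3×24 + 6×78 + 3×208 + 58×12 + 5×77 = 72 + 468 + 624 + 696 + 385 = 2245
ΣP(Year 1)Q(Year 1) = 4×24 + 4×78 + 2×208 + 53×12 + 5×77 = 96 + 312 + 416 + 636 + 385 = 1845
L = 2245 / 1845 × 100 = 121.6802
Paasche component (current-period weights):
ΣP(Year 2)Q(Year 2) = 3×21 + 6×81 + 3×219 + 58×12 + 5×90 = 63 + 486 + 657 + 696 + 450 = 2352
ΣP(Year 1)Q(Year 2) = 4×21 + 4×81 + 2×219 + 53×12 + 5×90 = 84 + 324 + 438 + 636 + 450 = 1932
P = 2352 / 1932 × 100 = 121.7391
Fisher = √(L × P) = √(121.6802 × 121.7391) = 121.7097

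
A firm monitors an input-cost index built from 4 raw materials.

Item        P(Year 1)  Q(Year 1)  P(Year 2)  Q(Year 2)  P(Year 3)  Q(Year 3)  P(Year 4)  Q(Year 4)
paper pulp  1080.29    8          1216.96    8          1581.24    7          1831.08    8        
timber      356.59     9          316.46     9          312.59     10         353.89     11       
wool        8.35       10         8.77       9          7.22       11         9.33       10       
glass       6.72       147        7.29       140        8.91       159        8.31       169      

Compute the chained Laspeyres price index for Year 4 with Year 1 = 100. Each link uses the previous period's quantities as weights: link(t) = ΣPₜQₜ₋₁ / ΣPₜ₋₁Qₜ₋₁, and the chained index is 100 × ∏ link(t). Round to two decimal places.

147.74

Link Year 1→Year 2:
ΣP(Year 2)Q(Year 1) = 1216.96×8 + 316.46×9 + 8.77×10 + 7.29×147 = 9735.68 + 2848.14 + 87.7 + 1071.63 = 13743.15
ΣP(Year 1)Q(Year 1) = 1080.29×8 + 356.59×9 + 8.35×10 + 6.72×147 = 8642.32 + 3209.31 + 83.5 + 987.84 = 12922.97
link = 13743.15/12922.97 = 1.063467
Link Year 2→Year 3:
ΣP(Year 3)Q(Year 2) = 1581.24×8 + 312.59×9 + 7.22×9 + 8.91×140 = 12649.92 + 2813.31 + 64.98 + 1247.4 = 16775.61
ΣP(Year 2)Q(Year 2) = 1216.96×8 + 316.46×9 + 8.77×9 + 7.29×140 = 9735.68 + 2848.14 + 78.93 + 1020.6 = 13683.35
link = 16775.61/13683.35 = 1.225987
Link Year 3→Year 4:
ΣP(Year 4)Q(Year 3) = 1831.08×7 + 353.89×10 + 9.33×11 + 8.31×159 = 12817.56 + 3538.9 + 102.63 + 1321.29 = 17780.38
ΣP(Year 3)Q(Year 3) = 1581.24×7 + 312.59×10 + 7.22×11 + 8.91×159 = 11068.68 + 3125.9 + 79.42 + 1416.69 = 15690.69
link = 17780.38/15690.69 = 1.133180
Chained index = 100 × 1.063467 × 1.225987 × 1.133180 = 147.7437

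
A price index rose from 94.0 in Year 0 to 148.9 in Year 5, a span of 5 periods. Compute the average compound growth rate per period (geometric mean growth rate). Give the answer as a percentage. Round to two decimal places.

Growth factor = (148.9/94.0)^(1/5) = (1.584043)^(1/5) = 1.096360
Growth rate = 1.096360 − 1 = 0.096360 = 9.6360%

9.64%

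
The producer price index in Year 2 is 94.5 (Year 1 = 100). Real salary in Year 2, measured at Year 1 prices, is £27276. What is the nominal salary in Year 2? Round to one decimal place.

25775.8

Nominal = Real × (Index/100) = 27276 × (94.5/100)
        = 27276 × 0.945 = 25775.8200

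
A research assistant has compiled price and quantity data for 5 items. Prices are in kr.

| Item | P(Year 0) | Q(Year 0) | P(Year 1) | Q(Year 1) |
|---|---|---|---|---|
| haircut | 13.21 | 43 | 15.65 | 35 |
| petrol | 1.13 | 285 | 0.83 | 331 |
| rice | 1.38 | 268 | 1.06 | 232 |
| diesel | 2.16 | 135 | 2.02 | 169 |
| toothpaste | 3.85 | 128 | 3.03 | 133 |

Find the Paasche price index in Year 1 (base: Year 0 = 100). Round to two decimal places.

Paasche price index uses current-period quantities as weights.
ΣP(Year 1)·Q(Year 1) = 15.65×35 + 0.83×331 + 1.06×232 + 2.02×169 + 3.03×133 = 547.75 + 274.73 + 245.92 + 341.38 + 402.99 = 1812.77
ΣP(Year 0)·Q(Year 1) = 13.21×35 + 1.13×331 + 1.38×232 + 2.16×169 + 3.85×133 = 462.35 + 374.03 + 320.16 + 365.04 + 512.05 = 2033.63
Index = 1812.77 / 2033.63 × 100 = 89.1396

89.14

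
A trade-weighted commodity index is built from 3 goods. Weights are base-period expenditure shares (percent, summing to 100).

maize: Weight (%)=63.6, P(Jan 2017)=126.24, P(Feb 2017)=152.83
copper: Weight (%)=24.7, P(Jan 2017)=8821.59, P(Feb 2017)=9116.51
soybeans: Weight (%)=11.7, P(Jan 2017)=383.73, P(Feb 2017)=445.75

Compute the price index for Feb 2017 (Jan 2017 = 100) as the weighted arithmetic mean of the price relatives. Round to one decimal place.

maize: 63.6 × (152.83/126.24) = 63.6 × 1.210631 = 76.9961
copper: 24.7 × (9116.51/8821.59) = 24.7 × 1.033432 = 25.5258
soybeans: 11.7 × (445.75/383.73) = 11.7 × 1.161624 = 13.5910
Index = Σ wᵢ·(p₁ᵢ/p₀ᵢ) = 76.9961 + 25.5258 + 13.5910 = 116.1129

116.1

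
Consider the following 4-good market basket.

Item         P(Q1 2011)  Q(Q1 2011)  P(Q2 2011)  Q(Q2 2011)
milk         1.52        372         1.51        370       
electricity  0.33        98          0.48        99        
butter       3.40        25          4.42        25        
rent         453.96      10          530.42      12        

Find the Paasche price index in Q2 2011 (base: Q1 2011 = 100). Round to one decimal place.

Paasche price index uses current-period quantities as weights.
ΣP(Q2 2011)·Q(Q2 2011) = 1.51×370 + 0.48×99 + 4.42×25 + 530.42×12 = 558.7 + 47.52 + 110.5 + 6365.04 = 7081.76
ΣP(Q1 2011)·Q(Q2 2011) = 1.52×370 + 0.33×99 + 3.40×25 + 453.96×12 = 562.4 + 32.67 + 85 + 5447.52 = 6127.59
Index = 7081.76 / 6127.59 × 100 = 115.5717

115.6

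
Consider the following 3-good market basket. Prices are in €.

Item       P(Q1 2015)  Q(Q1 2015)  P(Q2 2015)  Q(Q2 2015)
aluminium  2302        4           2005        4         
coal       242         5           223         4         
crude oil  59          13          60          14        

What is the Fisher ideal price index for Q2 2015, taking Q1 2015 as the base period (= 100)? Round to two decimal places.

88.64

Laspeyres component (base-period weights):
ΣP(Q2 2015)Q(Q1 2015) = 2005×4 + 223×5 + 60×13 = 8020 + 1115 + 780 = 9915
ΣP(Q1 2015)Q(Q1 2015) = 2302×4 + 242×5 + 59×13 = 9208 + 1210 + 767 = 11185
L = 9915 / 11185 × 100 = 88.6455
Paasche component (current-period weights):
ΣP(Q2 2015)Q(Q2 2015) = 2005×4 + 223×4 + 60×14 = 8020 + 892 + 840 = 9752
ΣP(Q1 2015)Q(Q2 2015) = 2302×4 + 242×4 + 59×14 = 9208 + 968 + 826 = 11002
P = 9752 / 11002 × 100 = 88.6384
Fisher = √(L × P) = √(88.6455 × 88.6384) = 88.6420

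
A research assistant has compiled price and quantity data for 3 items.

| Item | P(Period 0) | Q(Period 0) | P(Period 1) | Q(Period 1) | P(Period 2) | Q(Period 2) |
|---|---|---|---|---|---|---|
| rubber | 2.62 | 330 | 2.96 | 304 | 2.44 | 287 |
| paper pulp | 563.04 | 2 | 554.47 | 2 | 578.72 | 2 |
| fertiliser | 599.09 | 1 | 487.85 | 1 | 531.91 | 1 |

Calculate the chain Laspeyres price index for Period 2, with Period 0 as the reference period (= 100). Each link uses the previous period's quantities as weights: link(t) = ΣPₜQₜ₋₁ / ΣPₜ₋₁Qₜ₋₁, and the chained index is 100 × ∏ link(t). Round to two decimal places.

Link Period 0→Period 1:
ΣP(Period 1)Q(Period 0) = 2.96×330 + 554.47×2 + 487.85×1 = 976.8 + 1108.94 + 487.85 = 2573.59
ΣP(Period 0)Q(Period 0) = 2.62×330 + 563.04×2 + 599.09×1 = 864.6 + 1126.08 + 599.09 = 2589.77
link = 2573.59/2589.77 = 0.993752
Link Period 1→Period 2:
ΣP(Period 2)Q(Period 1) = 2.44×304 + 578.72×2 + 531.91×1 = 741.76 + 1157.44 + 531.91 = 2431.11
ΣP(Period 1)Q(Period 1) = 2.96×304 + 554.47×2 + 487.85×1 = 899.84 + 1108.94 + 487.85 = 2496.63
link = 2431.11/2496.63 = 0.973757
Chained index = 100 × 0.993752 × 0.973757 = 96.7673

96.77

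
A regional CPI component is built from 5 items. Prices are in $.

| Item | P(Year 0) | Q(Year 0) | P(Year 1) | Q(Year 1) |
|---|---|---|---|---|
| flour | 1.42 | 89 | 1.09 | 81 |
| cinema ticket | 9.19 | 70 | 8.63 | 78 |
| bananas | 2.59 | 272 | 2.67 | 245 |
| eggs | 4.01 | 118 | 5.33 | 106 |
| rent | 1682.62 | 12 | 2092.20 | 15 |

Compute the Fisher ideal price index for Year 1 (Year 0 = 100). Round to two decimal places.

Laspeyres component (base-period weights):
ΣP(Year 1)Q(Year 0) = 1.09×89 + 8.63×70 + 2.67×272 + 5.33×118 + 2092.20×12 = 97.01 + 604.1 + 726.24 + 628.94 + 25106.4 = 27162.69
ΣP(Year 0)Q(Year 0) = 1.42×89 + 9.19×70 + 2.59×272 + 4.01×118 + 1682.62×12 = 126.38 + 643.3 + 704.48 + 473.18 + 20191.44 = 22138.78
L = 27162.69 / 22138.78 × 100 = 122.6928
Paasche component (current-period weights):
ΣP(Year 1)Q(Year 1) = 1.09×81 + 8.63×78 + 2.67×245 + 5.33×106 + 2092.20×15 = 88.29 + 673.14 + 654.15 + 564.98 + 31383 = 33363.56
ΣP(Year 0)Q(Year 1) = 1.42×81 + 9.19×78 + 2.59×245 + 4.01×106 + 1682.62×15 = 115.02 + 716.82 + 634.55 + 425.06 + 25239.3 = 27130.75
P = 33363.56 / 27130.75 × 100 = 122.9732
Fisher = √(L × P) = √(122.6928 × 122.9732) = 122.8329

122.83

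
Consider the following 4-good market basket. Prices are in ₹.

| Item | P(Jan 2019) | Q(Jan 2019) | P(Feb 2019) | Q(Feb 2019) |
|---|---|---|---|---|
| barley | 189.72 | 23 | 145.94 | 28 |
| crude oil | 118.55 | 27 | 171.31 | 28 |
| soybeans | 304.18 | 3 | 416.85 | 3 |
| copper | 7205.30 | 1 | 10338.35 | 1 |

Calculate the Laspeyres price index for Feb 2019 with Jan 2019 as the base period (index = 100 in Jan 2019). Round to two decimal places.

124.80

Laspeyres price index uses base-period quantities as weights.
ΣP(Feb 2019)·Q(Jan 2019) = 145.94×23 + 171.31×27 + 416.85×3 + 10338.35×1 = 3356.62 + 4625.37 + 1250.55 + 10338.35 = 19570.89
ΣP(Jan 2019)·Q(Jan 2019) = 189.72×23 + 118.55×27 + 304.18×3 + 7205.30×1 = 4363.56 + 3200.85 + 912.54 + 7205.3 = 15682.25
Index = 19570.89 / 15682.25 × 100 = 124.7964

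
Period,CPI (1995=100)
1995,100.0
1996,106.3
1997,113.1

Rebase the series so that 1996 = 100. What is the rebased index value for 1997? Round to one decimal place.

Rebased(1997) = 113.1 / 106.3 × 100 = 106.3970

106.4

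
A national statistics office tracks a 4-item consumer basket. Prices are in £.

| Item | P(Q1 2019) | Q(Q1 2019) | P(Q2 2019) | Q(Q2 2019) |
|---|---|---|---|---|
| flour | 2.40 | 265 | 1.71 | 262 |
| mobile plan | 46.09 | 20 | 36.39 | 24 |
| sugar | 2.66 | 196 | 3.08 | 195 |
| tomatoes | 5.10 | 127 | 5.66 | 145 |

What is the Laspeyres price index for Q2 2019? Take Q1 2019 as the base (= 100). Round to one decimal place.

Laspeyres price index uses base-period quantities as weights.
ΣP(Q2 2019)·Q(Q1 2019) = 1.71×265 + 36.39×20 + 3.08×196 + 5.66×127 = 453.15 + 727.8 + 603.68 + 718.82 = 2503.45
ΣP(Q1 2019)·Q(Q1 2019) = 2.40×265 + 46.09×20 + 2.66×196 + 5.10×127 = 636 + 921.8 + 521.36 + 647.7 = 2726.86
Index = 2503.45 / 2726.86 × 100 = 91.8071

91.8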